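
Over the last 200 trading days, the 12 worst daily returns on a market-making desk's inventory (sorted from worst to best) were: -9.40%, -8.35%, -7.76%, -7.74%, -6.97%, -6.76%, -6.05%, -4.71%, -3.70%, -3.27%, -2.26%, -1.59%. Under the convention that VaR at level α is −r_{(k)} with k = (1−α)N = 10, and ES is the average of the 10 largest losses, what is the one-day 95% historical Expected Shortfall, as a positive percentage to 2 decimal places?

The 10 worst returns sum to -64.71%.
ES = −(-64.71%) / 10 = 6.471% ≈ 6.47%.

6.47%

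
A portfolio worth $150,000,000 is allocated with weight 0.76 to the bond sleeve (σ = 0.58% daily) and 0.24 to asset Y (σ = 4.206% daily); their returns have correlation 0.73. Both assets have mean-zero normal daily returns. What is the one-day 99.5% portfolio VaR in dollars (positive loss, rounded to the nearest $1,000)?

σ_p² = 0.76²·0.58² + 0.24²·4.206² + 2·0.73·0.76·0.24·0.58·4.206 = 1.8629 (%²).
σ_p = √1.8629 = 1.365%.
At 99.5%, z = 2.576.
VaR = 2.576 × 1.365% = 3.516%; on $150,000,000 that is $5,274,000.

$5,274,000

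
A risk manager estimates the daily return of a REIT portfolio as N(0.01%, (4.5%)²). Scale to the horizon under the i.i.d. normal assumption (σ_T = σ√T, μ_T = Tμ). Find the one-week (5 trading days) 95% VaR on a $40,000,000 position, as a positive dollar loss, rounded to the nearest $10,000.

$6,600,000

At 95%, z = 1.645.
σ_{5d} = 4.5% × √5 = 10.062%; μ_{5d} = 5 × 0.01% = 0.050%.
VaR = −(0.050%) + 1.645 × 10.062% = 16.502%.
On $40,000,000: 0.16502 × $40,000,000 = $6,600,800.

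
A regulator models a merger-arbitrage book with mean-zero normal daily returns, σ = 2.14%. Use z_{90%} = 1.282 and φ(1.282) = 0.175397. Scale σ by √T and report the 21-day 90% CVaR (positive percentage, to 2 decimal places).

σ_{21d} = 2.14% × √21 = 9.807%.
ES multiplier = φ(z)/(1−α) = 0.175397/0.1 = 1.754.
ES = 9.807% × 1.754 = 17.201%.

17.20%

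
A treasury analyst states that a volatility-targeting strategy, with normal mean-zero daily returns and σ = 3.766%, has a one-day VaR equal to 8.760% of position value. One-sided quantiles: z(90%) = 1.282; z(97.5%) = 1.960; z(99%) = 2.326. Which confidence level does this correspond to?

99%

Implied z = VaR/σ = 8.760 / 3.766 = 2.326.
This matches z(99%) = 2.326.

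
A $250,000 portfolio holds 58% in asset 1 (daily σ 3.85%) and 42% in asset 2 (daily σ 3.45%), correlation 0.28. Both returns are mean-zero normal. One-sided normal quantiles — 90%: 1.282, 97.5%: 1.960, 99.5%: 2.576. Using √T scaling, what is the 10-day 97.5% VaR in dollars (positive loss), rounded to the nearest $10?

σ_p = √(0.58²·3.85² + 0.42²·3.45² + 2·0.28·0.58·0.42·3.85·3.45) = 2.983%.
σ_{10d} = 2.983% × √10 = 9.433%.
VaR = 1.960 × 9.433% = 18.489%; on $250,000 that is $46,222.

$46,220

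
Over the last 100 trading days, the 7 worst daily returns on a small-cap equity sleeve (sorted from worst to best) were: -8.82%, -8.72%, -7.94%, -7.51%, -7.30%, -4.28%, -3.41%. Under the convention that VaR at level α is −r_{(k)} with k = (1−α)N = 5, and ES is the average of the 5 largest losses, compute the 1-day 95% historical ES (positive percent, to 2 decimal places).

The 5 worst returns sum to -40.29%.
ES = −(-40.29%) / 5 = 8.058% ≈ 8.06%.

8.06%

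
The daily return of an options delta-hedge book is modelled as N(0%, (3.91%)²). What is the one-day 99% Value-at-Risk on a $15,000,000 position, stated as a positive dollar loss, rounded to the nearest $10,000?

At 99% one-sided, z = 2.326.
VaR = z·σ = 2.326 × 3.91% = 9.095%.
On $15,000,000: 0.09095 × $15,000,000 = $1,364,250.

$1,360,000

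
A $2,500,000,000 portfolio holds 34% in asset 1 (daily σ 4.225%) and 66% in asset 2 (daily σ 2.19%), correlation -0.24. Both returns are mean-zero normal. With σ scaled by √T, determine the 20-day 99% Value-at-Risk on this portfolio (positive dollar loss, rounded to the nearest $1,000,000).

σ_p = √(0.34²·4.225² + 0.66²·2.19² + 2·-0.24·0.34·0.66·4.225·2.19) = 1.777%.
σ_{20d} = 1.777% × √20 = 7.947%.
z(99%) = 2.326.
VaR = 2.326 × 7.947% = 18.485%; on $2,500,000,000 that is $462,125,000.

$462,000,000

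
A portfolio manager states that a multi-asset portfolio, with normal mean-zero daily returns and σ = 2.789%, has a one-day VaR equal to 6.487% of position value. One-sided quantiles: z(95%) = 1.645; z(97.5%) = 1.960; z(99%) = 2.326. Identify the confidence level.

Implied z = VaR/σ = 6.487 / 2.789 = 2.326.
This matches z(99%) = 2.326.

99%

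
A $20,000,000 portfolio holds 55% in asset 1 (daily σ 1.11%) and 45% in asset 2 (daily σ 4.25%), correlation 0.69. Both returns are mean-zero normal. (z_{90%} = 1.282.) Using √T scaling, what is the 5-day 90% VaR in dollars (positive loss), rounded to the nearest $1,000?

σ_p = √(0.55²·1.11² + 0.45²·4.25² + 2·0.69·0.55·0.45·1.11·4.25) = 2.375%.
σ_{5d} = 2.375% × √5 = 5.311%.
VaR = 1.282 × 5.311% = 6.809%; on $20,000,000 that is $1,361,800.

$1,362,000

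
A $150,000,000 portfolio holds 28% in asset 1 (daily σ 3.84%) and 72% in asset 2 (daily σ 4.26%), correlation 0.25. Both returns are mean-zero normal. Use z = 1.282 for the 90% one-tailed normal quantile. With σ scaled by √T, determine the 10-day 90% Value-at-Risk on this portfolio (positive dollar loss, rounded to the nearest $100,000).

$21,300,000

σ_p = √(0.28²·3.84² + 0.72²·4.26² + 2·0.25·0.28·0.72·3.84·4.26) = 3.495%.
σ_{10d} = 3.495% × √10 = 11.052%.
VaR = 1.282 × 11.052% = 14.169%; on $150,000,000 that is $21,253,500.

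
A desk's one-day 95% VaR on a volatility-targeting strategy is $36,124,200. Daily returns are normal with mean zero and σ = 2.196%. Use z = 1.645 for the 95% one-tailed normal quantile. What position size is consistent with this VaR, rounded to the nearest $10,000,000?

$1,000,000,000

VaR as a fraction of value: z·σ = 1.645 × 2.196% = 3.61242%.
Position = $36,124,200 / 0.0361242 = $1,000,000,000.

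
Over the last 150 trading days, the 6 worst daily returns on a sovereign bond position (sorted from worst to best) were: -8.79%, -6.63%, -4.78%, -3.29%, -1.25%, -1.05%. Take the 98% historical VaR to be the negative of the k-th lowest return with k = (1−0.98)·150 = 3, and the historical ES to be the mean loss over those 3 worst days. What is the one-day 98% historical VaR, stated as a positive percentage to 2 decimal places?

k = 3; the 3rd lowest return is -4.78%, so VaR = 4.78%.

4.78%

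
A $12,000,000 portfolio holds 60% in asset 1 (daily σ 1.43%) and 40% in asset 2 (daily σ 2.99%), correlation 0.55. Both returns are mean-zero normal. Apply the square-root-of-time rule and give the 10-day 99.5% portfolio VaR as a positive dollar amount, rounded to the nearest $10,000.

σ_p = √(0.6²·1.43² + 0.4²·2.99² + 2·0.55·0.6·0.4·1.43·2.99) = 1.815%.
σ_{10d} = 1.815% × √10 = 5.740%.
z(99.5%) = 2.576.
VaR = 2.576 × 5.740% = 14.786%; on $12,000,000 that is $1,774,320.

$1,770,000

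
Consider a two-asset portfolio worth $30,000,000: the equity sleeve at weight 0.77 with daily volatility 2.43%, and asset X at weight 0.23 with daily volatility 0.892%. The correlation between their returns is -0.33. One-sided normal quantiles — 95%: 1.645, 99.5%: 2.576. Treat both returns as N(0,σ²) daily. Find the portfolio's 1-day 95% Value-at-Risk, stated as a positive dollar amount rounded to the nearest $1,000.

$895,000

σ_p² = 0.77²·2.43² + 0.23²·0.892² + 2·-0.33·0.77·0.23·2.43·0.892 = 3.2897 (%²).
σ_p = √3.2897 = 1.814%.
VaR = 1.645 × 1.814% = 2.984%; on $30,000,000 that is $895,200.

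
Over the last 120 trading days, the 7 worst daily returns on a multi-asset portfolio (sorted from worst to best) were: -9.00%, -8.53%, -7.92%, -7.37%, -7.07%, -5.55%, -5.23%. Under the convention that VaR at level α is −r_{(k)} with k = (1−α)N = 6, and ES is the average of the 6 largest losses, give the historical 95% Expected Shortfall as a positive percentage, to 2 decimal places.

The 6 worst returns sum to -45.44%.
ES = −(-45.44%) / 6 = 7.5733…% ≈ 7.57%.

7.57%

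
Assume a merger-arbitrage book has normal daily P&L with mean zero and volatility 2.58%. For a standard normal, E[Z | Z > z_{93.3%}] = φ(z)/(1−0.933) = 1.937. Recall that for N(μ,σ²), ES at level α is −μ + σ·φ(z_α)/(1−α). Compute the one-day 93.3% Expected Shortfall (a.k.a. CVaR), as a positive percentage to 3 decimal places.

ES = 2.58% × 1.937 = 4.997%.

4.997%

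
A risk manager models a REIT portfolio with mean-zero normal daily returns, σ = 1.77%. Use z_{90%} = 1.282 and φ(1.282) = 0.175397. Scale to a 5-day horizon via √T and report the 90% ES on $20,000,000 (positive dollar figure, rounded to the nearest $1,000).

σ_{5d} = 1.77% × √5 = 3.958%.
ES multiplier = φ(z)/(1−α) = 0.175397/0.1 = 1.754.
ES = 3.958% × 1.754 = 6.942%; on $20,000,000: $1,388,400.

$1,388,000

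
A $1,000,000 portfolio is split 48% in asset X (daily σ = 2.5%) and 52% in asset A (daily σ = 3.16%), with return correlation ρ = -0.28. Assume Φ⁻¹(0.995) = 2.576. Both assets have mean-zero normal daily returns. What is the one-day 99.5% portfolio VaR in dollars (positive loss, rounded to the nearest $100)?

σ_p² = 0.48²·2.5² + 0.52²·3.16² + 2·-0.28·0.48·0.52·2.5·3.16 = 3.0359 (%²).
σ_p = √3.0359 = 1.742%.
VaR = 2.576 × 1.742% = 4.487%; on $1,000,000 that is $44,870.

$44,900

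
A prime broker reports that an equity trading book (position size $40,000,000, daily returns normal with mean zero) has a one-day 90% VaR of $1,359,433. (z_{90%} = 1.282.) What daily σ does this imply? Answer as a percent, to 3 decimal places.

2.651%

VaR as a fraction: $1,359,433 / $40,000,000 = 3.399%.
σ = VaR / z = 3.399% / 1.282 = 2.651%.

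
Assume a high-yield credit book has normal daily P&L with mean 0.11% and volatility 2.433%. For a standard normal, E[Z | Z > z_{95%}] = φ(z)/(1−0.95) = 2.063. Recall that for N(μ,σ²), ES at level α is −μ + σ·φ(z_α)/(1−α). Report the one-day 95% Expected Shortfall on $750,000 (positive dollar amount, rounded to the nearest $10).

ES = −(0.11%) + 2.433% × 2.063 = 4.909%.
On $750,000: 0.04909 × $750,000 = $36,817.

$36,820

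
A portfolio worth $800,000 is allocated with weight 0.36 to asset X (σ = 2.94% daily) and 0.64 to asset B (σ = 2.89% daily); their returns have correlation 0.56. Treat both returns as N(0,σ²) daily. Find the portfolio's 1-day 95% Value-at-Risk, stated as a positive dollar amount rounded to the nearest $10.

σ_p² = 0.36²·2.94² + 0.64²·2.89² + 2·0.56·0.36·0.64·2.94·2.89 = 6.7338 (%²).
σ_p = √6.7338 = 2.595%.
At 95%, z = 1.645.
VaR = 1.645 × 2.595% = 4.269%; on $800,000 that is $34,152.

$34,150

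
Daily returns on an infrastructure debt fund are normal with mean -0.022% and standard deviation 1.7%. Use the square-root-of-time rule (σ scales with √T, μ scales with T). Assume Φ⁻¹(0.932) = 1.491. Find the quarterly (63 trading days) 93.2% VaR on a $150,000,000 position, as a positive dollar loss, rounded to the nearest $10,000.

σ_{63d} = 1.7% × √63 = 13.493%; μ_{63d} = 63 × -0.022% = -1.386%.
VaR = −(-1.386%) + 1.491 × 13.493% = 21.504%.
On $150,000,000: 0.21504 × $150,000,000 = $32,256,000.

$32,260,000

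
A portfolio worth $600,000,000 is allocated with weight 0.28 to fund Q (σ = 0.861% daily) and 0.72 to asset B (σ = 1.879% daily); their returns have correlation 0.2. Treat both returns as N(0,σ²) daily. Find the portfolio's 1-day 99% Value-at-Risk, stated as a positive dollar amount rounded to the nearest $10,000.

$19,830,000

σ_p² = 0.28²·0.861² + 0.72²·1.879² + 2·0.2·0.28·0.72·0.861·1.879 = 2.0189 (%²).
σ_p = √2.0189 = 1.421%.
At 99%, z = 2.326.
VaR = 2.326 × 1.421% = 3.305%; on $600,000,000 that is $19,830,000.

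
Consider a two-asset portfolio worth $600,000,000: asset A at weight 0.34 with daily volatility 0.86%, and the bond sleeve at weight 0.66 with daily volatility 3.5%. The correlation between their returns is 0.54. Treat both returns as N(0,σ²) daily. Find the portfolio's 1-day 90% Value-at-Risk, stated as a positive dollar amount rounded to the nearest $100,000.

$19,100,000

σ_p² = 0.34²·0.86² + 0.66²·3.5² + 2·0.54·0.34·0.66·0.86·3.5 = 6.1511 (%²).
σ_p = √6.1511 = 2.480%.
At 90%, z = 1.282.
VaR = 1.282 × 2.480% = 3.179%; on $600,000,000 that is $19,074,000.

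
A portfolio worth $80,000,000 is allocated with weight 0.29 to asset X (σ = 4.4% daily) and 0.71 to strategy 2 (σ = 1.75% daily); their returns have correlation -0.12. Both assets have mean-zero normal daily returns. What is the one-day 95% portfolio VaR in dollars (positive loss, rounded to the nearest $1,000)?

$2,199,000

σ_p² = 0.29²·4.4² + 0.71²·1.75² + 2·-0.12·0.29·0.71·4.4·1.75 = 2.7915 (%²).
σ_p = √2.7915 = 1.671%.
At 95%, z = 1.645.
VaR = 1.645 × 1.671% = 2.749%; on $80,000,000 that is $2,199,200.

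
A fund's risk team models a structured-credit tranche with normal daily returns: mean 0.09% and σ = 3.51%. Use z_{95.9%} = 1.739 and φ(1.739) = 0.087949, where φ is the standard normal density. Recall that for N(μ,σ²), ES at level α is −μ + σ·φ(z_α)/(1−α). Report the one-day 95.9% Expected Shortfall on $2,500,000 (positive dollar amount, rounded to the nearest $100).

Tail multiplier: φ(z)/(1−α) = 0.087949 / 0.041 = 2.145.
ES = −(0.09%) + 3.51% × 2.145 = 7.439%.
On $2,500,000: 0.07439 × $2,500,000 = $185,975.

$186,000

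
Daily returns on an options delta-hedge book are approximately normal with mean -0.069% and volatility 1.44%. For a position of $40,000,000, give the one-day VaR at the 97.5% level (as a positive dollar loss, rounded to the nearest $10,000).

At 97.5% one-sided, z = 1.960.
VaR = −μ + z·σ = −(-0.069%) + 1.960 × 1.44% = 2.891%.
On $40,000,000: 0.02891 × $40,000,000 = $1,156,400.

$1,160,000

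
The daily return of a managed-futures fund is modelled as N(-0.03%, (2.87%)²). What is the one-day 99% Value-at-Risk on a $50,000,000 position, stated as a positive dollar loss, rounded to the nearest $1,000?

At 99% one-sided, z = 2.326.
VaR = −μ + z·σ = −(-0.03%) + 2.326 × 2.87% = 6.706%.
On $50,000,000: 0.06706 × $50,000,000 = $3,353,000.

$3,353,000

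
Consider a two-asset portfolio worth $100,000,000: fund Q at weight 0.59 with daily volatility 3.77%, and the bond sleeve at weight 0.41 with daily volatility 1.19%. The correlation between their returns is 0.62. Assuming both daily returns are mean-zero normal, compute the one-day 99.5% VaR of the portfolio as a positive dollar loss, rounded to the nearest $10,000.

$6,580,000

σ_p² = 0.59²·3.77² + 0.41²·1.19² + 2·0.62·0.59·0.41·3.77·1.19 = 6.5312 (%²).
σ_p = √6.5312 = 2.556%.
At 99.5%, z = 2.576.
VaR = 2.576 × 2.556% = 6.584%; on $100,000,000 that is $6,584,000.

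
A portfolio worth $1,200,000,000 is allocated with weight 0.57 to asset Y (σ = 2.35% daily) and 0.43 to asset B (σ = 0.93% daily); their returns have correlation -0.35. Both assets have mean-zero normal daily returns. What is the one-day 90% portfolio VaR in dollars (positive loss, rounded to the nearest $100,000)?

σ_p² = 0.57²·2.35² + 0.43²·0.93² + 2·-0.35·0.57·0.43·2.35·0.93 = 1.5792 (%²).
σ_p = √1.5792 = 1.257%.
At 90%, z = 1.282.
VaR = 1.282 × 1.257% = 1.611%; on $1,200,000,000 that is $19,332,000.

$19,300,000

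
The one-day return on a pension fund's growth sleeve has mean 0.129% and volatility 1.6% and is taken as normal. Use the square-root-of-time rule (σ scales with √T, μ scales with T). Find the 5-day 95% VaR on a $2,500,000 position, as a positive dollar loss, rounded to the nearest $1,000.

At 95%, z = 1.645.
σ_{5d} = 1.6% × √5 = 3.578%; μ_{5d} = 5 × 0.129% = 0.645%.
VaR = −(0.645%) + 1.645 × 3.578% = 5.241%.
On $2,500,000: 0.05241 × $2,500,000 = $131,025.

$131,000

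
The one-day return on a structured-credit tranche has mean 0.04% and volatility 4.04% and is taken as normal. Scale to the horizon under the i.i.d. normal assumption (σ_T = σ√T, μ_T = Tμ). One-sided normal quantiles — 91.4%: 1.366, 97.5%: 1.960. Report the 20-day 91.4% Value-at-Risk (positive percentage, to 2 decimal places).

23.88%

σ_{20d} = 4.04% × √20 = 18.067%; μ_{20d} = 20 × 0.04% = 0.800%.
VaR = −(0.800%) + 1.366 × 18.067% = 23.880%.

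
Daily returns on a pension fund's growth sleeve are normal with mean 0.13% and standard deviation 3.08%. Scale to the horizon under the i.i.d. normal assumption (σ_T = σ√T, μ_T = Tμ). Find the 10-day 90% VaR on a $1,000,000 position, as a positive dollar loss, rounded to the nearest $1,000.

At 90%, z = 1.282.
σ_{10d} = 3.08% × √10 = 9.740%; μ_{10d} = 10 × 0.13% = 1.300%.
VaR = −(1.300%) + 1.282 × 9.740% = 11.187%.
On $1,000,000: 0.11187 × $1,000,000 = $111,870.

$112,000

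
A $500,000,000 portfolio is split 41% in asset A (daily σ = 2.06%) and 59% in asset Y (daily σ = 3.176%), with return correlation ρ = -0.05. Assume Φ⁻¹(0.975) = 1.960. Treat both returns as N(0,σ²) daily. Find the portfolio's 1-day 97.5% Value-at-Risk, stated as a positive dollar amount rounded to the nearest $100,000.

$19,800,000

σ_p² = 0.41²·2.06² + 0.59²·3.176² + 2·-0.05·0.41·0.59·2.06·3.176 = 4.0664 (%²).
σ_p = √4.0664 = 2.017%.
VaR = 1.960 × 2.017% = 3.953%; on $500,000,000 that is $19,765,000.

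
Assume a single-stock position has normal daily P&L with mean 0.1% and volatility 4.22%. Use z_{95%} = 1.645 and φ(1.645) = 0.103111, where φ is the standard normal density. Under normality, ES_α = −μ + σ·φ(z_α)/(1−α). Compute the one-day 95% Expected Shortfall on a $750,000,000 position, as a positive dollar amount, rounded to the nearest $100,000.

Tail multiplier: φ(z)/(1−α) = 0.103111 / 0.05 = 2.062.
ES = −(0.1%) + 4.22% × 2.062 = 8.602%.
On $750,000,000: 0.08602 × $750,000,000 = $64,515,000.

$64,500,000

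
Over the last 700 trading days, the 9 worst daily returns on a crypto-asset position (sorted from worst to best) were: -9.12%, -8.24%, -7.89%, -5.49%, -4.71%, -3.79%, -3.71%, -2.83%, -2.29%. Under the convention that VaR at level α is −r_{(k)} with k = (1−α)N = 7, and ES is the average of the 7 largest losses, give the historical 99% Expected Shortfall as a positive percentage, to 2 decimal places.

The 7 worst returns sum to -42.95%.
ES = −(-42.95%) / 7 = 6.1357…% ≈ 6.14%.

6.14%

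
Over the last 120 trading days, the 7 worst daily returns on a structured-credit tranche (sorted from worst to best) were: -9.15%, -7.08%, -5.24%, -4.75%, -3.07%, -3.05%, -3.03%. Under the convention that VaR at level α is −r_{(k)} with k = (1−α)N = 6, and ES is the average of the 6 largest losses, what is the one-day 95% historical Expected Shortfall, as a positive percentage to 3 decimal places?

5.390%

The 6 worst returns sum to -32.34%.
ES = −(-32.34%) / 6 = 5.39% ≈ 5.390%.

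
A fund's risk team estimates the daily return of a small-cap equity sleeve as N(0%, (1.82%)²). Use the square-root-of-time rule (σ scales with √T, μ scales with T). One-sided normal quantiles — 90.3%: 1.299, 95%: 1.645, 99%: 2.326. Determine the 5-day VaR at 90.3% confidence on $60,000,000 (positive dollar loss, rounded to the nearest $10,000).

σ_{5d} = 1.82% × √5 = 4.070%.
VaR = 1.299 × 4.070% = 5.287%.
On $60,000,000: 0.05287 × $60,000,000 = $3,172,200.

$3,170,000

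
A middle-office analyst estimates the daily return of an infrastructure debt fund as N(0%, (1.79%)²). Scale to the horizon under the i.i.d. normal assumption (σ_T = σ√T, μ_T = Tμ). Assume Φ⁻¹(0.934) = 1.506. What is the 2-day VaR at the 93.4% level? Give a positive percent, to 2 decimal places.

σ_{2d} = 1.79% × √2 = 2.531%.
VaR = 1.506 × 2.531% = 3.812%.

3.81%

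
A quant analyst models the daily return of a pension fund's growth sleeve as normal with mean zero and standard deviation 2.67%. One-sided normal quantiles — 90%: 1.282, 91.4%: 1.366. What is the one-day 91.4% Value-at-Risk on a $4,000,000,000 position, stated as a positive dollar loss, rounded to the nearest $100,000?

VaR = z·σ = 1.366 × 2.67% = 3.647%.
On $4,000,000,000: 0.03647 × $4,000,000,000 = $145,880,000.

$145,900,000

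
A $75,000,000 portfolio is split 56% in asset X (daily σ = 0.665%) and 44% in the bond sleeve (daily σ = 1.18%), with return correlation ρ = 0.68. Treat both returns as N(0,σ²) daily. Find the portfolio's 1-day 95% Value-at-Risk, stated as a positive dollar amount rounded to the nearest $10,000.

$1,010,000

σ_p² = 0.56²·0.665² + 0.44²·1.18² + 2·0.68·0.56·0.44·0.665·1.18 = 0.6712 (%²).
σ_p = √0.6712 = 0.819%.
At 95%, z = 1.645.
VaR = 1.645 × 0.819% = 1.347%; on $75,000,000 that is $1,010,250.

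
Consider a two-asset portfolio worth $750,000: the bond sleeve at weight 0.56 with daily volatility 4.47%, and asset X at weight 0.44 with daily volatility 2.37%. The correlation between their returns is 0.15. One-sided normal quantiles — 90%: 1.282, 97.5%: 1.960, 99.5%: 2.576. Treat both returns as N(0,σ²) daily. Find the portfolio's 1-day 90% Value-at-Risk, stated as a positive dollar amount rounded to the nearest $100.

$27,400

σ_p² = 0.56²·4.47² + 0.44²·2.37² + 2·0.15·0.56·0.44·4.47·2.37 = 8.1365 (%²).
σ_p = √8.1365 = 2.852%.
VaR = 1.282 × 2.852% = 3.656%; on $750,000 that is $27,420.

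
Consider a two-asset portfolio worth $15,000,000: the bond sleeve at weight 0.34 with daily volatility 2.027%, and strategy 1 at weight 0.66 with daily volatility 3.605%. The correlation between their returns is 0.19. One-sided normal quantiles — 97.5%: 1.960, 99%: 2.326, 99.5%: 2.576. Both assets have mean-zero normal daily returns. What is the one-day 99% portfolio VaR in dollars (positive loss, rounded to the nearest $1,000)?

$907,000

σ_p² = 0.34²·2.027² + 0.66²·3.605² + 2·0.19·0.34·0.66·2.027·3.605 = 6.7591 (%²).
σ_p = √6.7591 = 2.600%.
VaR = 2.326 × 2.600% = 6.048%; on $15,000,000 that is $907,200.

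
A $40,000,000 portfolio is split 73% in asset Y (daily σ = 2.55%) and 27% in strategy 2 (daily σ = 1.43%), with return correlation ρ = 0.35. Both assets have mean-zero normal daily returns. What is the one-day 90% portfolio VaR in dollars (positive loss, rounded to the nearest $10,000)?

$1,040,000

σ_p² = 0.73²·2.55² + 0.27²·1.43² + 2·0.35·0.73·0.27·2.55·1.43 = 4.1174 (%²).
σ_p = √4.1174 = 2.029%.
At 90%, z = 1.282.
VaR = 1.282 × 2.029% = 2.601%; on $40,000,000 that is $1,040,400.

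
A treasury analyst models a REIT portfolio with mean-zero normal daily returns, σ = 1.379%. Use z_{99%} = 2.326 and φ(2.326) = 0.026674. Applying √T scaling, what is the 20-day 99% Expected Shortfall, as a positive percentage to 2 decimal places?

σ_{20d} = 1.379% × √20 = 6.167%.
ES multiplier = φ(z)/(1−α) = 0.026674/0.01 = 2.667.
ES = 6.167% × 2.667 = 16.447%.

16.45%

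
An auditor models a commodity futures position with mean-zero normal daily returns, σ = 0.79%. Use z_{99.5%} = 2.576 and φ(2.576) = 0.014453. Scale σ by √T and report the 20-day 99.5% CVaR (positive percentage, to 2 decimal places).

σ_{20d} = 0.79% × √20 = 3.533%.
ES multiplier = φ(z)/(1−α) = 0.014453/0.005 = 2.891.
ES = 3.533% × 2.891 = 10.214%.

10.21%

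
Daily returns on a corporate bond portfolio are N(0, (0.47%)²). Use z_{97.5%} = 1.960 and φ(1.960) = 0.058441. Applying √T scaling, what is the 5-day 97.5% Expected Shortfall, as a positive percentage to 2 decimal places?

2.46%

σ_{5d} = 0.47% × √5 = 1.051%.
ES multiplier = φ(z)/(1−α) = 0.058441/0.025 = 2.338.
ES = 1.051% × 2.338 = 2.457%.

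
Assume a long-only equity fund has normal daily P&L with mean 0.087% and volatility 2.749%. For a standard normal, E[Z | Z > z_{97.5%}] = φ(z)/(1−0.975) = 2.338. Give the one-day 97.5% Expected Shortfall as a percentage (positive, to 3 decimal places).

ES = −(0.087%) + 2.749% × 2.338 = 6.340%.

6.340%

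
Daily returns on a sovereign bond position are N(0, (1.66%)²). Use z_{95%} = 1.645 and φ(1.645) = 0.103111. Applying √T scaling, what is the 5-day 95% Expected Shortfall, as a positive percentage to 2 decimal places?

7.65%

σ_{5d} = 1.66% × √5 = 3.712%.
ES multiplier = φ(z)/(1−α) = 0.103111/0.05 = 2.062.
ES = 3.712% × 2.062 = 7.654%.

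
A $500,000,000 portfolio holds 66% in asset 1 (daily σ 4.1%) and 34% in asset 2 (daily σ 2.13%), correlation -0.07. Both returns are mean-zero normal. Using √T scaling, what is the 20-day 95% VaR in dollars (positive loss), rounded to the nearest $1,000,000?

$101,000,000

σ_p = √(0.66²·4.1² + 0.34²·2.13² + 2·-0.07·0.66·0.34·4.1·2.13) = 2.752%.
σ_{20d} = 2.752% × √20 = 12.307%.
z(95%) = 1.645.
VaR = 1.645 × 12.307% = 20.245%; on $500,000,000 that is $101,225,000.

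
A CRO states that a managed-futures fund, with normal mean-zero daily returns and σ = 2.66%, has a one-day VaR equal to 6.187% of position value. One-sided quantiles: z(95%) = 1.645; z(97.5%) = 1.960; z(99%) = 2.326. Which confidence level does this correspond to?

99%

Implied z = VaR/σ = 6.187 / 2.66 = 2.326.
This matches z(99%) = 2.326.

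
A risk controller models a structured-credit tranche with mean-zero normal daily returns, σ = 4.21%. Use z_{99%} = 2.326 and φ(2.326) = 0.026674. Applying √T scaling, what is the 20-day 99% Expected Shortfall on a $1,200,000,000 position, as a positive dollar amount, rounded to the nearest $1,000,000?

$603,000,000

σ_{20d} = 4.21% × √20 = 18.828%.
ES multiplier = φ(z)/(1−α) = 0.026674/0.01 = 2.667.
ES = 18.828% × 2.667 = 50.214%; on $1,200,000,000: $602,568,000.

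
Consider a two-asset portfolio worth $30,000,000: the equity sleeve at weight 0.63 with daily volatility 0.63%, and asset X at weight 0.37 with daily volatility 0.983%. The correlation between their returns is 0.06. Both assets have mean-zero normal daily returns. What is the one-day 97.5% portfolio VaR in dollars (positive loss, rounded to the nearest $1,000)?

$326,000

σ_p² = 0.63²·0.63² + 0.37²·0.983² + 2·0.06·0.63·0.37·0.63·0.983 = 0.3071 (%²).
σ_p = √0.3071 = 0.554%.
At 97.5%, z = 1.960.
VaR = 1.960 × 0.554% = 1.086%; on $30,000,000 that is $325,800.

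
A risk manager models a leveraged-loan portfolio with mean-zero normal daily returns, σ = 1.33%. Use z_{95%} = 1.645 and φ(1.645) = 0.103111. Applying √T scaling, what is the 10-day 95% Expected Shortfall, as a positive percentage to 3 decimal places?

σ_{10d} = 1.33% × √10 = 4.206%.
ES multiplier = φ(z)/(1−α) = 0.103111/0.05 = 2.062.
ES = 4.206% × 2.062 = 8.673%.

8.673%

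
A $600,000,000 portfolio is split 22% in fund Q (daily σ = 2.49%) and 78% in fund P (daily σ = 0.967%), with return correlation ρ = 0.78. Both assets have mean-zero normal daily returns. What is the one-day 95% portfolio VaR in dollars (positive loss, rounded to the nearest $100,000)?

$12,100,000

σ_p² = 0.22²·2.49² + 0.78²·0.967² + 2·0.78·0.22·0.78·2.49·0.967 = 1.5136 (%²).
σ_p = √1.5136 = 1.230%.
At 95%, z = 1.645.
VaR = 1.645 × 1.230% = 2.023%; on $600,000,000 that is $12,138,000.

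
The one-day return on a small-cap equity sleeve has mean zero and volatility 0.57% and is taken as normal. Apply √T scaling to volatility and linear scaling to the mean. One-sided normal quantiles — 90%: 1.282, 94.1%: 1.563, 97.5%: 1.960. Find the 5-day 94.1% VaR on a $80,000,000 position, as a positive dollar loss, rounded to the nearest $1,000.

$1,594,000

σ_{5d} = 0.57% × √5 = 1.275%.
VaR = 1.563 × 1.275% = 1.993%.
On $80,000,000: 0.01993 × $80,000,000 = $1,594,400.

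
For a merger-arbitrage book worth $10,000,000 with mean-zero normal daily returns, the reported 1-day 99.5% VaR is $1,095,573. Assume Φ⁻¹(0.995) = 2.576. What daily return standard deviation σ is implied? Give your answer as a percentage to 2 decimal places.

4.25%

VaR as a fraction: $1,095,573 / $10,000,000 = 10.956%.
σ = VaR / z = 10.956% / 2.576 = 4.253%.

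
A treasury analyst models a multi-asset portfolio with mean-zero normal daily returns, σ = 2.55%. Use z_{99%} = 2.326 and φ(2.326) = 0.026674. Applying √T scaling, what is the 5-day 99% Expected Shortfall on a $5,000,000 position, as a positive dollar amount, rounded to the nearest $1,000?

$760,000

σ_{5d} = 2.55% × √5 = 5.702%.
ES multiplier = φ(z)/(1−α) = 0.026674/0.01 = 2.667.
ES = 5.702% × 2.667 = 15.207%; on $5,000,000: $760,350.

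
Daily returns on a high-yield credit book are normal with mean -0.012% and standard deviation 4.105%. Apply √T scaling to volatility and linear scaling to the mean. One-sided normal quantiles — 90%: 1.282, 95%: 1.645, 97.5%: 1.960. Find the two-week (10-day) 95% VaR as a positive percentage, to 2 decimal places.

21.47%

σ_{10d} = 4.105% × √10 = 12.981%; μ_{10d} = 10 × -0.012% = -0.120%.
VaR = −(-0.120%) + 1.645 × 12.981% = 21.474%.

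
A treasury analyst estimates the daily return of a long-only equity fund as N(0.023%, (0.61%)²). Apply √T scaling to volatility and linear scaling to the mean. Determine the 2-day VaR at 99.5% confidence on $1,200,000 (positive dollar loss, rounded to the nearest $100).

$26,100

At 99.5%, z = 2.576.
σ_{2d} = 0.61% × √2 = 0.863%; μ_{2d} = 2 × 0.023% = 0.046%.
VaR = −(0.046%) + 2.576 × 0.863% = 2.177%.
On $1,200,000: 0.02177 × $1,200,000 = $26,124.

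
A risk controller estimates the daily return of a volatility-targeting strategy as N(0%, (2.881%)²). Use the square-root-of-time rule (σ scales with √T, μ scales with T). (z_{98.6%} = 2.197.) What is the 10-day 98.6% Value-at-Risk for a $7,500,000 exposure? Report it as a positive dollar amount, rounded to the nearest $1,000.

σ_{10d} = 2.881% × √10 = 9.111%.
VaR = 2.197 × 9.111% = 20.017%.
On $7,500,000: 0.20017 × $7,500,000 = $1,501,275.

$1,501,000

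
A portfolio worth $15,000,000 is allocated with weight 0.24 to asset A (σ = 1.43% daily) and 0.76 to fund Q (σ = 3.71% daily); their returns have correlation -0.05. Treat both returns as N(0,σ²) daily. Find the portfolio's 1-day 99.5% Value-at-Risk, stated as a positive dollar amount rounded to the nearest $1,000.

$1,091,000

σ_p² = 0.24²·1.43² + 0.76²·3.71² + 2·-0.05·0.24·0.76·1.43·3.71 = 7.9712 (%²).
σ_p = √7.9712 = 2.823%.
At 99.5%, z = 2.576.
VaR = 2.576 × 2.823% = 7.272%; on $15,000,000 that is $1,090,800.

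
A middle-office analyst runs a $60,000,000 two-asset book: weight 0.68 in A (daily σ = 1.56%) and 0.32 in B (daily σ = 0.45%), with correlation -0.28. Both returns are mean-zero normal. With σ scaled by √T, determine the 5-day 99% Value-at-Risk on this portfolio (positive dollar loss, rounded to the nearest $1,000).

$3,214,000

σ_p = √(0.68²·1.56² + 0.32²·0.45² + 2·-0.28·0.68·0.32·1.56·0.45) = 1.030%.
σ_{5d} = 1.030% × √5 = 2.303%.
z(99%) = 2.326.
VaR = 2.326 × 2.303% = 5.357%; on $60,000,000 that is $3,214,200.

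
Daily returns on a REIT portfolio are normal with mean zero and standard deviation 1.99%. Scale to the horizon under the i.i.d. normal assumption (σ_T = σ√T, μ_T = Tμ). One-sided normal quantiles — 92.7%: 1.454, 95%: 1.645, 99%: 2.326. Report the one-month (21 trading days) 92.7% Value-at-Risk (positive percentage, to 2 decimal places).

σ_{21d} = 1.99% × √21 = 9.119%.
VaR = 1.454 × 9.119% = 13.259%.

13.26%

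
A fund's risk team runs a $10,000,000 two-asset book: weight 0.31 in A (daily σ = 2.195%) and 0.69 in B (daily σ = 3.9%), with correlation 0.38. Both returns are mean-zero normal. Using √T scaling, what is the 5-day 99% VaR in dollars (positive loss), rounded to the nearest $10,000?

$1,570,000

σ_p = √(0.31²·2.195² + 0.69²·3.9² + 2·0.38·0.31·0.69·2.195·3.9) = 3.016%.
σ_{5d} = 3.016% × √5 = 6.744%.
z(99%) = 2.326.
VaR = 2.326 × 6.744% = 15.687%; on $10,000,000 that is $1,568,700.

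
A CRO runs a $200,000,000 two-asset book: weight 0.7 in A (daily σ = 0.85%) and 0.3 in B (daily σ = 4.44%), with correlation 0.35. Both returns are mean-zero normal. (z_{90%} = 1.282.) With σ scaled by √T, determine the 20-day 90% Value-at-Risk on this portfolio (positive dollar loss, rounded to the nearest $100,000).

$18,800,000

σ_p = √(0.7²·0.85² + 0.3²·4.44² + 2·0.35·0.7·0.3·0.85·4.44) = 1.638%.
σ_{20d} = 1.638% × √20 = 7.325%.
VaR = 1.282 × 7.325% = 9.391%; on $200,000,000 that is $18,782,000.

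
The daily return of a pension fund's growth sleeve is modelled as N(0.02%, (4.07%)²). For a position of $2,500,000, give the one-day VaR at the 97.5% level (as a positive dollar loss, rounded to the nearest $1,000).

At 97.5% one-sided, z = 1.960.
VaR = −μ + z·σ = −(0.02%) + 1.960 × 4.07% = 7.957%.
On $2,500,000: 0.07957 × $2,500,000 = $198,925.

$199,000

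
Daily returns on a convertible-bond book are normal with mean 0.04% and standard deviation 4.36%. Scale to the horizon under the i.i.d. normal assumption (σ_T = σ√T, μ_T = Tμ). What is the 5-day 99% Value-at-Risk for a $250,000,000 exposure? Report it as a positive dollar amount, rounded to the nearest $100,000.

$56,200,000

At 99%, z = 2.326.
σ_{5d} = 4.36% × √5 = 9.749%; μ_{5d} = 5 × 0.04% = 0.200%.
VaR = −(0.200%) + 2.326 × 9.749% = 22.476%.
On $250,000,000: 0.22476 × $250,000,000 = $56,190,000.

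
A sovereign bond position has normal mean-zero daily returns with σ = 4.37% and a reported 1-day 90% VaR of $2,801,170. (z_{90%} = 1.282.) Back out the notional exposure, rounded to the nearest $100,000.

$50,000,000

VaR as a fraction of value: z·σ = 1.282 × 4.37% = 5.60234%.
Position = $2,801,170 / 0.0560234 = $50,000,000.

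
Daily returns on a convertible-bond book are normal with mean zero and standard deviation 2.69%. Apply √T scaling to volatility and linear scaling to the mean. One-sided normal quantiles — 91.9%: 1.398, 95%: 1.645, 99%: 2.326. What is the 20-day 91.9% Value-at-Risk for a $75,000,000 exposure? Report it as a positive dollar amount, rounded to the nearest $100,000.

$12,600,000

σ_{20d} = 2.69% × √20 = 12.030%.
VaR = 1.398 × 12.030% = 16.818%.
On $75,000,000: 0.16818 × $75,000,000 = $12,613,500.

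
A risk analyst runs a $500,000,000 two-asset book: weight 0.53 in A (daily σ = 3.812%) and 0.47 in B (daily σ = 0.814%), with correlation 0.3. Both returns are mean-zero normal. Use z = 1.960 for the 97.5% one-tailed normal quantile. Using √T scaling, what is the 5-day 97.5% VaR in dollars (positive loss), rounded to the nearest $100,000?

$47,500,000

σ_p = √(0.53²·3.812² + 0.47²·0.814² + 2·0.3·0.53·0.47·3.812·0.814) = 2.166%.
σ_{5d} = 2.166% × √5 = 4.843%.
VaR = 1.960 × 4.843% = 9.492%; on $500,000,000 that is $47,460,000.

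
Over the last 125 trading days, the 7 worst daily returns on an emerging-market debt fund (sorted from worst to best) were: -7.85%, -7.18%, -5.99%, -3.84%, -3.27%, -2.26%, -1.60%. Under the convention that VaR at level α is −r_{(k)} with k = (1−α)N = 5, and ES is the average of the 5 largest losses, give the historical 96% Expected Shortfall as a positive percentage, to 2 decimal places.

The 5 worst returns sum to -28.13%.
ES = −(-28.13%) / 5 = 5.626% ≈ 5.63%.

5.63%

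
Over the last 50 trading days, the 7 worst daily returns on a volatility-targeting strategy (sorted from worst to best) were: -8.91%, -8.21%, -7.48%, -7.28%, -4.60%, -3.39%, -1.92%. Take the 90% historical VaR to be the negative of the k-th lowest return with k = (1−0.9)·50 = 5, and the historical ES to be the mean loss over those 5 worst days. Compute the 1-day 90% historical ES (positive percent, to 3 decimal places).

The 5 worst returns sum to -36.48%.
ES = −(-36.48%) / 5 = 7.296%.

7.296%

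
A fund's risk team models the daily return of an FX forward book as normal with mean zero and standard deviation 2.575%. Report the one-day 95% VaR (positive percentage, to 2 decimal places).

At 95% one-sided, z = 1.645.
VaR = z·σ = 1.645 × 2.575% = 4.236%.

4.24%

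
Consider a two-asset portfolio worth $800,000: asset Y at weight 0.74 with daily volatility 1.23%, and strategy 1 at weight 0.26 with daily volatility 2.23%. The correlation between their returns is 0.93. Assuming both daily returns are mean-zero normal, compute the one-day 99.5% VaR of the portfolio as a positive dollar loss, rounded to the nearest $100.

σ_p² = 0.74²·1.23² + 0.26²·2.23² + 2·0.93·0.74·0.26·1.23·2.23 = 2.1462 (%²).
σ_p = √2.1462 = 1.465%.
At 99.5%, z = 2.576.
VaR = 2.576 × 1.465% = 3.774%; on $800,000 that is $30,192.

$30,200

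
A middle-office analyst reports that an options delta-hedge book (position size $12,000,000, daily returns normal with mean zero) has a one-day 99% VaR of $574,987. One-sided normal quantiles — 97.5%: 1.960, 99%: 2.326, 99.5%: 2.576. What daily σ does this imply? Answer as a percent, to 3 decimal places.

2.060%

VaR as a fraction: $574,987 / $12,000,000 = 4.792%.
σ = VaR / z = 4.792% / 2.326 = 2.060%.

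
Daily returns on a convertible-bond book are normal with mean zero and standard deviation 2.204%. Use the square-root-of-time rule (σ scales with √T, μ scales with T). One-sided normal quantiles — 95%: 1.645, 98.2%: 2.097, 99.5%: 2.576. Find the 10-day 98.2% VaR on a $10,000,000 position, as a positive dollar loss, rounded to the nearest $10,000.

σ_{10d} = 2.204% × √10 = 6.970%.
VaR = 2.097 × 6.970% = 14.616%.
On $10,000,000: 0.14616 × $10,000,000 = $1,461,600.

$1,460,000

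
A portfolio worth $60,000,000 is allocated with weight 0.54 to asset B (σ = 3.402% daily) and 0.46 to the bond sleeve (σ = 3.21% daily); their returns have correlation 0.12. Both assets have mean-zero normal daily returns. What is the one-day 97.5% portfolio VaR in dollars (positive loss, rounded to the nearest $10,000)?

$2,930,000

σ_p² = 0.54²·3.402² + 0.46²·3.21² + 2·0.12·0.54·0.46·3.402·3.21 = 6.2062 (%²).
σ_p = √6.2062 = 2.491%.
At 97.5%, z = 1.960.
VaR = 1.960 × 2.491% = 4.882%; on $60,000,000 that is $2,929,200.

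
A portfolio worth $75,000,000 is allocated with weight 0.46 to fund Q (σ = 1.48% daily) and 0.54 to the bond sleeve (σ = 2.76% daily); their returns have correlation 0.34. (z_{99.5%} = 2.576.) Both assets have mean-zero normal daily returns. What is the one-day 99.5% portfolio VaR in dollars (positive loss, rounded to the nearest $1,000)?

$3,549,000

σ_p² = 0.46²·1.48² + 0.54²·2.76² + 2·0.34·0.46·0.54·1.48·2.76 = 3.3748 (%²).
σ_p = √3.3748 = 1.837%.
VaR = 2.576 × 1.837% = 4.732%; on $75,000,000 that is $3,549,000.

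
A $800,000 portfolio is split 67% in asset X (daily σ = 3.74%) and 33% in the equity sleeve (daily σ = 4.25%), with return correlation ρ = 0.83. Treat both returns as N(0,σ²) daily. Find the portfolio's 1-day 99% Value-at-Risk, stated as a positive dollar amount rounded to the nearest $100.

$69,800

σ_p² = 0.67²·3.74² + 0.33²·4.25² + 2·0.83·0.67·0.33·3.74·4.25 = 14.0799 (%²).
σ_p = √14.0799 = 3.752%.
At 99%, z = 2.326.
VaR = 2.326 × 3.752% = 8.727%; on $800,000 that is $69,816.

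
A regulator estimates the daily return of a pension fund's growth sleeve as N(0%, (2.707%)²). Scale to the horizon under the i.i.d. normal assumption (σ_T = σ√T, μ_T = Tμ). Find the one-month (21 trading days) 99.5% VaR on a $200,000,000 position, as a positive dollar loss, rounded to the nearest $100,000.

At 99.5%, z = 2.576.
σ_{21d} = 2.707% × √21 = 12.405%.
VaR = 2.576 × 12.405% = 31.955%.
On $200,000,000: 0.31955 × $200,000,000 = $63,910,000.

$63,900,000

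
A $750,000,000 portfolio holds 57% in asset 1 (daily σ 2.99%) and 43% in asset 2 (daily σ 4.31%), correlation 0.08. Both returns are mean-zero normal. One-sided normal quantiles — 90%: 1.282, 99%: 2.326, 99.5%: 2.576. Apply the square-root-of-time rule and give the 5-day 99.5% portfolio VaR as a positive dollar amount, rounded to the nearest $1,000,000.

$113,000,000

σ_p = √(0.57²·2.99² + 0.43²·4.31² + 2·0.08·0.57·0.43·2.99·4.31) = 2.616%.
σ_{5d} = 2.616% × √5 = 5.850%.
VaR = 2.576 × 5.850% = 15.070%; on $750,000,000 that is $113,025,000.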